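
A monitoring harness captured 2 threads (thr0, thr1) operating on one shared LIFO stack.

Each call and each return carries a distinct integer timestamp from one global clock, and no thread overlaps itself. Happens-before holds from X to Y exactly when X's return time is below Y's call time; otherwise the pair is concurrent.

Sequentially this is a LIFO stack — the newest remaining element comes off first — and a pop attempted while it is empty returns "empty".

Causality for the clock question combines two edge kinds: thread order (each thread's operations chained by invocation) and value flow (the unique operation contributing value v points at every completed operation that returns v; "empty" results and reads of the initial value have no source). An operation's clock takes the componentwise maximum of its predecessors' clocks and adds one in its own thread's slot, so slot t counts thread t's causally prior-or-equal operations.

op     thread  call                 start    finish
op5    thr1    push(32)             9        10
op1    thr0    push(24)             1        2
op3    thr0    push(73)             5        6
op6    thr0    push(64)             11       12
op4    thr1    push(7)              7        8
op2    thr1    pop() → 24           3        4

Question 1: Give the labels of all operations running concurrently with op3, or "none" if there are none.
none

overlap test against op3 [5,6]: concurrent iff the interval meets 5..6
op1 [1,2]: before
op2 [3,4]: before
op4 [7,8]: after
op5 [9,10]: after
op6 [11,12]: after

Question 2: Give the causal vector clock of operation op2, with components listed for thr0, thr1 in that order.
(1, 1)

VC(op1, invoked at 1): no causal predecessors; +1 on thr0 → (1, 0)
VC(op2, invoked at 3): max of VC(op1)=(1, 0), then +1 on thread thr1 → (1, 1)
VC(op3, invoked at 5): max of VC(op1)=(1, 0), then +1 on thread thr0 → (2, 0)
VC(op4, invoked at 7): max of VC(op2)=(1, 1), then +1 on thread thr1 → (1, 2)
VC(op6, invoked at 11): max of VC(op3)=(2, 0), then +1 on thread thr0 → (3, 0)
VC(op5, invoked at 9): max of VC(op4)=(1, 2), then +1 on thread thr1 → (1, 3)
target: VC(op2) = (1, 1)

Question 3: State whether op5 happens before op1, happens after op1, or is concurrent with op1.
after

op5 spans [9,10], op1 spans [1,2]
resp(op1)=2 < inv(op5)=9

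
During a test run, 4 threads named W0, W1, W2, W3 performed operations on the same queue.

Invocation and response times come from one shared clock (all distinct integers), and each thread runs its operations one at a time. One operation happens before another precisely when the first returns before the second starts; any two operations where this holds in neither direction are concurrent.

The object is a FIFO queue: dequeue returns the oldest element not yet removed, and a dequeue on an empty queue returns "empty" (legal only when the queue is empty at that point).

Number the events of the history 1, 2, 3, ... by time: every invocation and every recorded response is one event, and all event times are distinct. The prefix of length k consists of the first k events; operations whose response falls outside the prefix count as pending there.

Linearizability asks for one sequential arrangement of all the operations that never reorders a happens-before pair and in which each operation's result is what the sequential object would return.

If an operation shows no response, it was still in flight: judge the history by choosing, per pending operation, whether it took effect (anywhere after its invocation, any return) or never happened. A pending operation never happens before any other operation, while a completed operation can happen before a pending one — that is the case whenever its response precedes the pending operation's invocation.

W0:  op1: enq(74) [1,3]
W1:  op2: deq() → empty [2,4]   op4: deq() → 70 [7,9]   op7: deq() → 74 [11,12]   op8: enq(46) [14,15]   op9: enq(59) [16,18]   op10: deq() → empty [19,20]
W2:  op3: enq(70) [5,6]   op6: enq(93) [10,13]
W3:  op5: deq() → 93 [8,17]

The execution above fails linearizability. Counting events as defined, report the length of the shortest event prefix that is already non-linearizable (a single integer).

a valid linearization of events 1..11 exists, for instance op2, op1, op3, op5, op4:
step 1: op2 deq() → empty — queue <>
step 2: op1 enq(74) — queue <74>
step 3: op3 enq(70) — queue <74,70>
step 4: op5 deq() (pending, included) — queue <70>
step 5: op4 deq() → 70 — queue <>
include event 12 — op7 responding at 12 — and every candidate order breaks
every completion of the 2 pending operations (op5, op6) was checked; none linearizes
for example op1, op2, op3, op4, op7 (pending dropped) fails at step 2: op2 deq() → empty is not legal there
for example op2, op1, op3, op4, op7 (pending dropped) fails at step 4: op4 deq() → 70 is not legal there

12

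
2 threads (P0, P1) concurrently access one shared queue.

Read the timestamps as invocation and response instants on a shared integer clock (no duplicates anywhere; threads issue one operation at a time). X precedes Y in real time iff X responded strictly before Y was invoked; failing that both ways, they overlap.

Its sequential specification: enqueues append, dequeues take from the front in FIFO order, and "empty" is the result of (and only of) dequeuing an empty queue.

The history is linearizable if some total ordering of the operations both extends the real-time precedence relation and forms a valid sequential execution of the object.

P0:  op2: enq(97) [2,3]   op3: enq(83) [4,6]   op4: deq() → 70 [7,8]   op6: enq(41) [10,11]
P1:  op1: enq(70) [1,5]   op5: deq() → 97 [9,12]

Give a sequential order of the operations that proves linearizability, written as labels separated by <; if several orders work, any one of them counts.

op1 < op2 < op3 < op4 < op5 < op6

step 1: op1 enq(70) — queue <70>
step 2: op2 enq(97) — queue <70,97>
step 3: op3 enq(83) — queue <70,97,83>
step 4: op4 deq() → 70 — queue <97,83>
step 5: op5 deq() → 97 — queue <83>
step 6: op6 enq(41) — queue <83,41>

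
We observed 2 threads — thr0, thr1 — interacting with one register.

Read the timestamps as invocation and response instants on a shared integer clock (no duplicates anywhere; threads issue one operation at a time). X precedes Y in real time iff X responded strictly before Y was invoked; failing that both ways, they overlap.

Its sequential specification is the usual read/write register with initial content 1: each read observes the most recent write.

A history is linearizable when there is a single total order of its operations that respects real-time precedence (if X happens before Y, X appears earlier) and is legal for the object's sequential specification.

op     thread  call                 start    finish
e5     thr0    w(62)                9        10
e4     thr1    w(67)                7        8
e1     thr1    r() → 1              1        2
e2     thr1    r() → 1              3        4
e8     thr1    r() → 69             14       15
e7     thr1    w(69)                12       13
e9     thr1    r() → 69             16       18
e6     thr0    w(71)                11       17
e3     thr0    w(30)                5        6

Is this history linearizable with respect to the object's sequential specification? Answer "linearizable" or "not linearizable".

a witness: e1, e2, e3, e4, e5, e6, e7, e8, e9
after step 1 (e1 r() → 1): value 1
after step 2 (e2 r() → 1): value 1
after step 3 (e3 w(30)): value 30
after step 4 (e4 w(67)): value 67
after step 5 (e5 w(62)): value 62
after step 6 (e6 w(71)): value 71
after step 7 (e7 w(69)): value 69
after step 8 (e8 r() → 69): value 69
after step 9 (e9 r() → 69): value 69

linearizable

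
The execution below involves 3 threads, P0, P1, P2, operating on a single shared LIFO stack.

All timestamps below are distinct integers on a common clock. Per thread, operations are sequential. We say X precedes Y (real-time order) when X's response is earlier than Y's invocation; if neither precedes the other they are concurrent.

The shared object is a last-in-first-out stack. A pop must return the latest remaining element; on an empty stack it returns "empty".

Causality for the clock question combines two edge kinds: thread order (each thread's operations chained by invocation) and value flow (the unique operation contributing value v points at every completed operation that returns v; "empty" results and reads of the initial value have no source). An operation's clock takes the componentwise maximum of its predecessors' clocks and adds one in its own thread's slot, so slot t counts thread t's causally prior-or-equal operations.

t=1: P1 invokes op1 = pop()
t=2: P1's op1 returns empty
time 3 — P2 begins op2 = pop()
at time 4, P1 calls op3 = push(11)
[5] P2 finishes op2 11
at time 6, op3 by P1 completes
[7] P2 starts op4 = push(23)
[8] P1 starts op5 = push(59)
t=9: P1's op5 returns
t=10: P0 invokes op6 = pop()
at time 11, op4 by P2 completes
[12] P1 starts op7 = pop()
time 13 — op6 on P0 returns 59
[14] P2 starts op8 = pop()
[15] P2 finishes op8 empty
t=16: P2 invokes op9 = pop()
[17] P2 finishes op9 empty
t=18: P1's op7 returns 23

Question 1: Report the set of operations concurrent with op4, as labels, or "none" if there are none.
op5, op6

overlap test against op4 [7,11]: concurrent iff the interval meets 7..11
op1 [1,2]: before
op2 [3,5]: before
op3 [4,6]: before
op5 [8,9]: concurrent
op6 [10,13]: concurrent
op7 [12,18]: after
op8 [14,15]: after
op9 [16,17]: after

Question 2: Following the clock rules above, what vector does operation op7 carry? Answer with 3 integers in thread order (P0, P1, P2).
(0, 4, 2)

VC(op1, invoked at 1): no causal predecessors; +1 on P1 → (0, 1, 0)
from VC(op1)=(0, 1, 0), op3 (invoked 4) maxes components and bumps P1 → (0, 2, 0)
from VC(op3)=(0, 2, 0), op2 (invoked 3) maxes components and bumps P2 → (0, 2, 1)
from VC(op3)=(0, 2, 0), op5 (invoked 8) maxes components and bumps P1 → (0, 3, 0)
from VC(op2)=(0, 2, 1), op4 (invoked 7) maxes components and bumps P2 → (0, 2, 2)
from VC(op5)=(0, 3, 0), op6 (invoked 10) maxes components and bumps P0 → (1, 3, 0)
from VC(op4)=(0, 2, 2), op8 (invoked 14) maxes components and bumps P2 → (0, 2, 3)
from VC(op8)=(0, 2, 3), op9 (invoked 16) maxes components and bumps P2 → (0, 2, 4)
from VC(op4)=(0, 2, 2), VC(op5)=(0, 3, 0), op7 (invoked 12) maxes components and bumps P1 → (0, 4, 2)
target: VC(op7) = (0, 4, 2)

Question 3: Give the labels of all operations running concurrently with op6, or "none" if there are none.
op4, op7

op6 spans [10,13]: anything still running between times 10 and 13 counts as concurrent
op1 [1,2]: before
op2 [3,5]: before
op3 [4,6]: before
op4 [7,11]: concurrent
op5 [8,9]: before
op7 [12,18]: concurrent
op8 [14,15]: after
op9 [16,17]: after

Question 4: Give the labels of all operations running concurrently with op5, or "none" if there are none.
op4

op5 spans [8,9]; an op avoiding the whole window 8..9 is ordered, any other is concurrent
op1 [1,2]: before
op2 [3,5]: before
op3 [4,6]: before
op4 [7,11]: concurrent
op6 [10,13]: after
op7 [12,18]: after
op8 [14,15]: after
op9 [16,17]: after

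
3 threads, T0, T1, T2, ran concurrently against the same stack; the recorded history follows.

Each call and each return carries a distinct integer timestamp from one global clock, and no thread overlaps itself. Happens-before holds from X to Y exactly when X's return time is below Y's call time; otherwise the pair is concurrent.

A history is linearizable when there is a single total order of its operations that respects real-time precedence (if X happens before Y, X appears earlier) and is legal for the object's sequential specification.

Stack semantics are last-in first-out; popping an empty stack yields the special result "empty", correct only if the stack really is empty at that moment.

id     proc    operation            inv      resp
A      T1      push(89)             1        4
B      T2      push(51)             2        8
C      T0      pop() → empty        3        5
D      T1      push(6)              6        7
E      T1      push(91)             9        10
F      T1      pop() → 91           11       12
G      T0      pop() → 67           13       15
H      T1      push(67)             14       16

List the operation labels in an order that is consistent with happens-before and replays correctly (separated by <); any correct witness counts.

1. C pop() → empty, leaving stack <>
2. A push(89), leaving stack <89>
3. B push(51), leaving stack <89,51>
4. D push(6), leaving stack <89,51,6>
5. E push(91), leaving stack <89,51,6,91>
6. F pop() → 91, leaving stack <89,51,6>
7. H push(67), leaving stack <89,51,6,67>
8. G pop() → 67, leaving stack <89,51,6>

C < A < B < D < E < F < H < G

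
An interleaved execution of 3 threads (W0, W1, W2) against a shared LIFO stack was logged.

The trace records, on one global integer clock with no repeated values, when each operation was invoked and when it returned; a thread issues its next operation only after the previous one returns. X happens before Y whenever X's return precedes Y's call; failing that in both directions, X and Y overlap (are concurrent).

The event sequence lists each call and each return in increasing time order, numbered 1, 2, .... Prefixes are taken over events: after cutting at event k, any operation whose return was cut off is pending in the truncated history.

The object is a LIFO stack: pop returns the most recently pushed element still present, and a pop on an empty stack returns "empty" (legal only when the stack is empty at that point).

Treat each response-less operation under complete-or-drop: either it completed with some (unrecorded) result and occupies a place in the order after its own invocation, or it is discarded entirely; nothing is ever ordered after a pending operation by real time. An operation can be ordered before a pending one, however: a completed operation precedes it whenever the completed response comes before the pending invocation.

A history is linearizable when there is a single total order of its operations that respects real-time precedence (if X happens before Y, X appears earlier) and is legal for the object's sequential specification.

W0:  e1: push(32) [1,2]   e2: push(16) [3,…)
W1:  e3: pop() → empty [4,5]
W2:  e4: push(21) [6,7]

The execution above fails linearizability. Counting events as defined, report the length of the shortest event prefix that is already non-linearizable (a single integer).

events 1..4 are linearizable; a witness order is e1:
1. e1 push(32), leaving stack <32>
adding event 5 (e3 responds at 5) leaves no legal real-time order
include/drop combinations of the 1 pending operation (e2) were all tried; none helps
sample order e1, e3 (pending dropped) stalls at step 2 — e3 pop() → empty has no legal effect

5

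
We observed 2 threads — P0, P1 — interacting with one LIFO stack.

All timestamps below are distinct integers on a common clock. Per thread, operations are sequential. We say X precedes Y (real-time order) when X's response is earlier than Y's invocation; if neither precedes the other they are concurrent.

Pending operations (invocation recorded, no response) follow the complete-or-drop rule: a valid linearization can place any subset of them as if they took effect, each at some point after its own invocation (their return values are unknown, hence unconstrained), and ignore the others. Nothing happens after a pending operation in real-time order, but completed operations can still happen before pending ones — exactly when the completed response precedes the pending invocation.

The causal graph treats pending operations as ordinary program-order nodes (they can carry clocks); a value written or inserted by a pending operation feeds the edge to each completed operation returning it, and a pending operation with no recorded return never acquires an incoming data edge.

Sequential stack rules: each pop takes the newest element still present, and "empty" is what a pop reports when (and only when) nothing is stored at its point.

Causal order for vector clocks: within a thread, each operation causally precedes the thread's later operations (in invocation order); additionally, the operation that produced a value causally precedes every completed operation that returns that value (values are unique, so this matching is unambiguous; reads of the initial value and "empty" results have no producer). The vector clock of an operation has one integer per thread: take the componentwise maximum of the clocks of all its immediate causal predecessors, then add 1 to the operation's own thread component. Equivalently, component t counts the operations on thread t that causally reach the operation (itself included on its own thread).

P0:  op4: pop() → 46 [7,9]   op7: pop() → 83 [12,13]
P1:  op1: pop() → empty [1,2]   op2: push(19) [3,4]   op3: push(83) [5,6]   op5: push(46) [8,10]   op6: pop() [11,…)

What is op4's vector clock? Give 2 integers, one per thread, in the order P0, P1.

(1, 4)

VC(op1, invoked at 1): no causal predecessors; +1 on P1 → (0, 1)
op2 (invocation 3): componentwise max over VC(op1)=(0, 1), +1 at P1, giving (0, 2)
op3 (invocation 5): componentwise max over VC(op2)=(0, 2), +1 at P1, giving (0, 3)
op5 (invocation 8): componentwise max over VC(op3)=(0, 3), +1 at P1, giving (0, 4)
op6 (invocation 11): componentwise max over VC(op5)=(0, 4), +1 at P1, giving (0, 5)
op4 (invocation 7): componentwise max over VC(op5)=(0, 4), +1 at P0, giving (1, 4)
op7 (invocation 12): componentwise max over VC(op3)=(0, 3), VC(op4)=(1, 4), +1 at P0, giving (2, 4)
target: VC(op4) = (1, 4)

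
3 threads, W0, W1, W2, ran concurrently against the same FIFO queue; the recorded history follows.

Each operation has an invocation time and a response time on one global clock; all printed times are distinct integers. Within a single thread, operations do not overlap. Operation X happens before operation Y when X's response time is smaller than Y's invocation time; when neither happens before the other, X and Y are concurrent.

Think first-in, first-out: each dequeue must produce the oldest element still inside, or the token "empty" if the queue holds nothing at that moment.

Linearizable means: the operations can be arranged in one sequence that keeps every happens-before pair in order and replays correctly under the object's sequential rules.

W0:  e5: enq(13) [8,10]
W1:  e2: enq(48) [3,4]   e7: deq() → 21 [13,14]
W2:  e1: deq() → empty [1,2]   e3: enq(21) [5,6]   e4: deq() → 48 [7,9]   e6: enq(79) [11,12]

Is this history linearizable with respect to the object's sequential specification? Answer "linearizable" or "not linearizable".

one valid linearization: e1, e2, e3, e4, e5, e6, e7
1. e1 deq() → empty, leaving queue <>
2. e2 enq(48), leaving queue <48>
3. e3 enq(21), leaving queue <48,21>
4. e4 deq() → 48, leaving queue <21>
5. e5 enq(13), leaving queue <21,13>
6. e6 enq(79), leaving queue <21,13,79>
7. e7 deq() → 21, leaving queue <13,79>

linearizable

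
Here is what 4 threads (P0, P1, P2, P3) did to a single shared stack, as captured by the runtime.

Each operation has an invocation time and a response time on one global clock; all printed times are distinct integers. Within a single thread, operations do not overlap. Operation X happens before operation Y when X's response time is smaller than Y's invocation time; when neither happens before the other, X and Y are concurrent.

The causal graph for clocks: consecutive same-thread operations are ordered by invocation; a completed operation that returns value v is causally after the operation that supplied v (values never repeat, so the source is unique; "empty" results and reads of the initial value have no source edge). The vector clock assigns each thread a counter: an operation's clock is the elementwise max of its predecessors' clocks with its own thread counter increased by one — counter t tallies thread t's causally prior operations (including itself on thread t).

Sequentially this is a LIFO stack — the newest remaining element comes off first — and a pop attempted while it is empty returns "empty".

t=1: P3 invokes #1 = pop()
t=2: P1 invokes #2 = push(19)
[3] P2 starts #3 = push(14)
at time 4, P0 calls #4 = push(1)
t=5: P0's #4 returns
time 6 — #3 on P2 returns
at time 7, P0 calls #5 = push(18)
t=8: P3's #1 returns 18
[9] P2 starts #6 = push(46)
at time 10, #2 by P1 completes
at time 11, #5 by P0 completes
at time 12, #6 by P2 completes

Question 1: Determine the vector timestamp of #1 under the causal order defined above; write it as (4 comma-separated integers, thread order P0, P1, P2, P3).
Answer: (2, 0, 0, 1)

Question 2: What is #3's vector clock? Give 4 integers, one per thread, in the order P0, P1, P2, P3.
Answer: (0, 0, 1, 0)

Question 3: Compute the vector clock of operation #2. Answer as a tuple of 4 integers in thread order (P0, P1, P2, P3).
Answer: (0, 1, 0, 0)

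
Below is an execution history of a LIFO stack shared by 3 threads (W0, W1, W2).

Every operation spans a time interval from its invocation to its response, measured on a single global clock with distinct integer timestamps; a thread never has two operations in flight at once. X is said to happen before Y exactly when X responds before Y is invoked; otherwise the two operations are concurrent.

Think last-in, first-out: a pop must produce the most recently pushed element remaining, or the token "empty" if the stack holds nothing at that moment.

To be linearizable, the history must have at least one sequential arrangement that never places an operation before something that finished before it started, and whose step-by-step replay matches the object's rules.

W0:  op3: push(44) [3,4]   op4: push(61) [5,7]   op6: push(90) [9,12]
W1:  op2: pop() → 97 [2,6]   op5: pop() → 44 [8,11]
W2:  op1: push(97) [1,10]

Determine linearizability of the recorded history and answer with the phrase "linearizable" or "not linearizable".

events 1..10 are fine; event 11 — the response of op5 at time 11 — makes the prefix non-linearizable
no legal order exists: 15 real-time-consistent candidates over 5 completed LIFO stack operations, all rejected
completion choices over the 1 pending operation (op6) were checked; none helps
sample order op1, op2, op3, op4, op5 (pending dropped) stalls at step 5 — op5 pop() → 44 has no legal effect
sample order op1, op3, op2, op4, op5 (pending dropped) stalls at step 3 — op2 pop() → 97 has no legal effect

not linearizable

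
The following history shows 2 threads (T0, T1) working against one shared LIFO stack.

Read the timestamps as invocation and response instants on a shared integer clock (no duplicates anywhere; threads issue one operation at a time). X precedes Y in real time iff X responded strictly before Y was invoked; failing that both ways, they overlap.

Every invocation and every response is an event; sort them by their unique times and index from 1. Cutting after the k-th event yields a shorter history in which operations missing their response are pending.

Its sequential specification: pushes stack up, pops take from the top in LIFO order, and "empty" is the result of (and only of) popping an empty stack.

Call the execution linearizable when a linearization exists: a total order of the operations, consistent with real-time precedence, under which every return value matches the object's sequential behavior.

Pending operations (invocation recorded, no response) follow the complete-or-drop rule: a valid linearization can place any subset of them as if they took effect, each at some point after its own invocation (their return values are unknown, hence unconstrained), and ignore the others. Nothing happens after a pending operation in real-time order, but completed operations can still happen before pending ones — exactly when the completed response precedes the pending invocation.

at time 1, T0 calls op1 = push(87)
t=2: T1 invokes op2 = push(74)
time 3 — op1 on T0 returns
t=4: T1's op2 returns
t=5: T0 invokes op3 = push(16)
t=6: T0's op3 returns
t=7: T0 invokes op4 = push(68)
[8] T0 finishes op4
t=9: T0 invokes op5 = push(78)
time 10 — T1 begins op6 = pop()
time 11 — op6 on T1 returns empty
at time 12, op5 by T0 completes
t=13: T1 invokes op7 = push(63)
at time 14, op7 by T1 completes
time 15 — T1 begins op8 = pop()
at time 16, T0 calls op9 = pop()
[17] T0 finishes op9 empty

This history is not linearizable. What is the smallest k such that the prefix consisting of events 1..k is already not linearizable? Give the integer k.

events 1..10 are still linearizable — one witness is op1, op2, op3, op4:
after step 1 (op1 push(87)): stack <87>
after step 2 (op2 push(74)): stack <87,74>
after step 3 (op3 push(16)): stack <87,74,16>
after step 4 (op4 push(68)): stack <87,74,16,68>
event 11 — op6's response, time 11 — after it, nothing linearizes
every completion of the 1 pending operation (op5) was checked; none linearizes
sample order op1, op2, op3, op4, op6 (pending dropped) stalls at step 5 — op6 pop() → empty has no legal effect
sample order op2, op1, op3, op4, op6 (pending dropped) stalls at step 5 — op6 pop() → empty has no legal effect

11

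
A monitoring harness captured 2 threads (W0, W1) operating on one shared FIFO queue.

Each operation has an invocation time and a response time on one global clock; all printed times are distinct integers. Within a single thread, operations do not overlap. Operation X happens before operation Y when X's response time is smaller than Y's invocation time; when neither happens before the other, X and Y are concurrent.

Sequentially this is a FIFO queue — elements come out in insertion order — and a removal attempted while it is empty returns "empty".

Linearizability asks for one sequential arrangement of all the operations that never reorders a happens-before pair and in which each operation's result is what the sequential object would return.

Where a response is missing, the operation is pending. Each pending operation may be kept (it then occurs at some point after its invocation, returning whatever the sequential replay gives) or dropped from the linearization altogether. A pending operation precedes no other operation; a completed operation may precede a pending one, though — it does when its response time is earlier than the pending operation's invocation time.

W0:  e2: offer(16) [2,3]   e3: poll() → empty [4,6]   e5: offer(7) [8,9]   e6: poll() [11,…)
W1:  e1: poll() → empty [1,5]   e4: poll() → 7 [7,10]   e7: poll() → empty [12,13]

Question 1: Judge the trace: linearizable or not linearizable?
not linearizable

already the first 6 events (up to e3's response at time 6) admit no linearization; the first 5 still do
real-time-consistent orders of the 3 completed operations: 3 — all fail the FIFO queue replay
sample order e1, e2, e3 stalls at step 3 — e3 poll() → empty has no legal effect
sample order e2, e1, e3 stalls at step 2 — e1 poll() → empty has no legal effect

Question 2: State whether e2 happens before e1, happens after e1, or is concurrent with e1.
concurrent

e2 spans [2,3], e1 spans [1,5]
the intervals overlap in both directions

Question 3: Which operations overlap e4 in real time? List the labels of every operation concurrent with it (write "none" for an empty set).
e5

e4 spans [7,10]: anything still running between times 7 and 10 counts as concurrent
e1 [1,5]: before
e2 [2,3]: before
e3 [4,6]: before
e5 [8,9]: concurrent
e6 [11,…): after
e7 [12,13]: after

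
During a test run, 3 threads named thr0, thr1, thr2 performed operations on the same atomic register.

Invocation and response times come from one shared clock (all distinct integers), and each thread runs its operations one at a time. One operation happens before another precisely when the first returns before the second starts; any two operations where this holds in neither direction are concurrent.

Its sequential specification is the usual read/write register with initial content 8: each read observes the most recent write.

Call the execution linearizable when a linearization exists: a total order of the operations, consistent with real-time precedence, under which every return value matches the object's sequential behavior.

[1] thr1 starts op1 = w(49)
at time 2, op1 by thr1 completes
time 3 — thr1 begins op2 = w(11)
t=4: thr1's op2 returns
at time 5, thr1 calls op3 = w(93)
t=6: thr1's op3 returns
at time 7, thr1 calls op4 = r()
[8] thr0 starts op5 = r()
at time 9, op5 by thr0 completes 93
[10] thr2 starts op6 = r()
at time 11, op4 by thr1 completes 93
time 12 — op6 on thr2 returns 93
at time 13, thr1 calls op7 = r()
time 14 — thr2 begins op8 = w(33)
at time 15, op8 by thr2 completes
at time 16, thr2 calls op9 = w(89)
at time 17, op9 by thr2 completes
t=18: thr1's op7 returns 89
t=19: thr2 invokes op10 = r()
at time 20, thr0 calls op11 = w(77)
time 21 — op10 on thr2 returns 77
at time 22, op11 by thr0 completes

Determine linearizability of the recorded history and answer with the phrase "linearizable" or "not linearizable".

a witness: op1, op2, op3, op4, op5, op6, op8, op9, op7, op11, op10
step 1: op1 w(49) — value 49
step 2: op2 w(11) — value 11
step 3: op3 w(93) — value 93
step 4: op4 r() → 93 — value 93
step 5: op5 r() → 93 — value 93
step 6: op6 r() → 93 — value 93
step 7: op8 w(33) — value 33
step 8: op9 w(89) — value 89
step 9: op7 r() → 89 — value 89
step 10: op11 w(77) — value 77
step 11: op10 r() → 77 — value 77

linearizable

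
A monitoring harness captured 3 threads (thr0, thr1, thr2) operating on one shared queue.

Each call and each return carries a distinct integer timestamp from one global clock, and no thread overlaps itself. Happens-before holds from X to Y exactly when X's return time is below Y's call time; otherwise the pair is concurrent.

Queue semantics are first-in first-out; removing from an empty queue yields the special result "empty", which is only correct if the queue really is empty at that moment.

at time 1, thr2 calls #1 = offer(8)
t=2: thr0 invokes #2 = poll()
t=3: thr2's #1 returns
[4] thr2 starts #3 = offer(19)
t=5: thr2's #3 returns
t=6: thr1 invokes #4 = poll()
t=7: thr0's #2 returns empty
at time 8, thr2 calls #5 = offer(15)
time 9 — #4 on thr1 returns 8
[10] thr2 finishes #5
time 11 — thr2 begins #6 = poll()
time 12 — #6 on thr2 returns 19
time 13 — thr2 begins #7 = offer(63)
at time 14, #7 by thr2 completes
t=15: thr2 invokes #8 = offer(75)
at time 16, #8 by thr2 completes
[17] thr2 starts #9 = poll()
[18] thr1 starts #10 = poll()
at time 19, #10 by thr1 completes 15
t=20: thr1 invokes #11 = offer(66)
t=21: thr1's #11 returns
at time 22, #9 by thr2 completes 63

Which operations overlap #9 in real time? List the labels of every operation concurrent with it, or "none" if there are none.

#10, #11

#9 spans [17,22]: anything still running between times 17 and 22 counts as concurrent
#1 [1,3]: before
#2 [2,7]: before
#3 [4,5]: before
#4 [6,9]: before
#5 [8,10]: before
#6 [11,12]: before
#7 [13,14]: before
#8 [15,16]: before
#10 [18,19]: concurrent
#11 [20,21]: concurrent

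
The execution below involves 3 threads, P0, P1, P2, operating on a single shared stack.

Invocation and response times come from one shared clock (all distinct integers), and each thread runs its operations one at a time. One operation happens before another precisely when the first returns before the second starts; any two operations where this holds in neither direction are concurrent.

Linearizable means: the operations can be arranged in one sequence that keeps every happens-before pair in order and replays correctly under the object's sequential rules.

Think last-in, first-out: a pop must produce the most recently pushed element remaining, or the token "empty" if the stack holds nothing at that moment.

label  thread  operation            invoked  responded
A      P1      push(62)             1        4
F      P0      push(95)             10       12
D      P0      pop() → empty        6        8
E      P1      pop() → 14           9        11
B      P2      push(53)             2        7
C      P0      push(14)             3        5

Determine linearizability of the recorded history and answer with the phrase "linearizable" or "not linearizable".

not linearizable

through event 7 a valid linearization exists; event 8 (D responding at time 8) ends that
no legal order exists: 8 real-time-consistent candidates over 4 completed stack operations, all rejected
sample order A, B, C, D stalls at step 4 — D pop() → empty has no legal effect
sample order A, C, B, D stalls at step 4 — D pop() → empty has no legal effect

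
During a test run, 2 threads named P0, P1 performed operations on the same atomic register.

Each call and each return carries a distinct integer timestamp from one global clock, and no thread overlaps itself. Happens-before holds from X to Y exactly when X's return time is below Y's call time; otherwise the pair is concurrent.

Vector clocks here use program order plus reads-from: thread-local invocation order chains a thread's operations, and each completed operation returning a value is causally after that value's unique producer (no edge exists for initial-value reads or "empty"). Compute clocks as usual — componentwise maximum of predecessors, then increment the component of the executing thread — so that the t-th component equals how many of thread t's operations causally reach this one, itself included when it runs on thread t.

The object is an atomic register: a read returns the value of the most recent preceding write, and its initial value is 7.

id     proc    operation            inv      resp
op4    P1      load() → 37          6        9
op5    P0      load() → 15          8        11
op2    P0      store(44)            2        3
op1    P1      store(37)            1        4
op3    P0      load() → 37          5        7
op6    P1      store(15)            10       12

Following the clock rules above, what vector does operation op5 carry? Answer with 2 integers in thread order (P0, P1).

(3, 3)

op1, invoked 1, has no incoming edges; only P1's bump applies → (0, 1)
op2, invoked 2, has no incoming edges; only P0's bump applies → (1, 0)
op4 (invocation 6): componentwise max over VC(op1)=(0, 1), +1 at P1, giving (0, 2)
op6 (invocation 10): componentwise max over VC(op4)=(0, 2), +1 at P1, giving (0, 3)
op3 (invocation 5): componentwise max over VC(op1)=(0, 1), VC(op2)=(1, 0), +1 at P0, giving (2, 1)
op5 (invocation 8): componentwise max over VC(op3)=(2, 1), VC(op6)=(0, 3), +1 at P0, giving (3, 3)
target: VC(op5) = (3, 3)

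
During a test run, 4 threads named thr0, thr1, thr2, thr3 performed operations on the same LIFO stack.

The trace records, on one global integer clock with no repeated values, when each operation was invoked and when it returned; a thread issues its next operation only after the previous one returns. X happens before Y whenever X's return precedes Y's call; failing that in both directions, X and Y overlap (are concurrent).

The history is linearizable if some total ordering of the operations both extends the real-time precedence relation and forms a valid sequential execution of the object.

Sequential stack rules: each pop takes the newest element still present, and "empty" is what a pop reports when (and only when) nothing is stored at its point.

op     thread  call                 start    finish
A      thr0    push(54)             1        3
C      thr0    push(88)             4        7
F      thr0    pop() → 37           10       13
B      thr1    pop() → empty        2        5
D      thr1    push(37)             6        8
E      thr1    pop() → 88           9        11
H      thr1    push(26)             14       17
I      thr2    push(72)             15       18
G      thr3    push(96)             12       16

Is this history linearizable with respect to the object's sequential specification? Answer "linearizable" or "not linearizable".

witness order: B, A, C, D, F, E, G, H, I
after step 1 (B pop() → empty): stack <>
after step 2 (A push(54)): stack <54>
after step 3 (C push(88)): stack <54,88>
after step 4 (D push(37)): stack <54,88,37>
after step 5 (F pop() → 37): stack <54,88>
after step 6 (E pop() → 88): stack <54>
after step 7 (G push(96)): stack <54,96>
after step 8 (H push(26)): stack <54,96,26>
after step 9 (I push(72)): stack <54,96,26,72>

linearizable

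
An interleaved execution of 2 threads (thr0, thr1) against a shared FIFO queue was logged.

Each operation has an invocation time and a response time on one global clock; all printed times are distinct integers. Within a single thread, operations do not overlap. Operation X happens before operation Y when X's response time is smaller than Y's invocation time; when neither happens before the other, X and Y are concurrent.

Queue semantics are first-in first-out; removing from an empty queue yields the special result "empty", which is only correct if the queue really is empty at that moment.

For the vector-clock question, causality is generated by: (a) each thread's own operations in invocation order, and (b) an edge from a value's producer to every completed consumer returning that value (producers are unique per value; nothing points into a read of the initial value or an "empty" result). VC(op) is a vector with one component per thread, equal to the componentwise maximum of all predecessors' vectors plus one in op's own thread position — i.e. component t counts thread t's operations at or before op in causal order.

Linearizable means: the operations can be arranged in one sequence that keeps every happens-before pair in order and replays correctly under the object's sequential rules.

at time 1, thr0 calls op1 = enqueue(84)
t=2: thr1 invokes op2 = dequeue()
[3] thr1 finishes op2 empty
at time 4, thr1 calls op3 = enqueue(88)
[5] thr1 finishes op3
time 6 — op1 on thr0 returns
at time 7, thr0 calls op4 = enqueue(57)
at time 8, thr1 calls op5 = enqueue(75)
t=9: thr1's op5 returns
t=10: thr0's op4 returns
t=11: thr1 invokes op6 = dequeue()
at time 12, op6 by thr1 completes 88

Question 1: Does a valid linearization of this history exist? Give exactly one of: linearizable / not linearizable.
linearizable

witness order: op2, op3, op1, op4, op5, op6
after step 1 (op2 dequeue() → empty): queue <>
after step 2 (op3 enqueue(88)): queue <88>
after step 3 (op1 enqueue(84)): queue <88,84>
after step 4 (op4 enqueue(57)): queue <88,84,57>
after step 5 (op5 enqueue(75)): queue <88,84,57,75>
after step 6 (op6 dequeue() → 88): queue <84,57,75>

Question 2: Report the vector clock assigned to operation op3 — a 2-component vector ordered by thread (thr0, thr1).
Answer: (0, 2)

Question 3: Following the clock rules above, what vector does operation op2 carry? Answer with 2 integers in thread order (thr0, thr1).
Answer: (0, 1)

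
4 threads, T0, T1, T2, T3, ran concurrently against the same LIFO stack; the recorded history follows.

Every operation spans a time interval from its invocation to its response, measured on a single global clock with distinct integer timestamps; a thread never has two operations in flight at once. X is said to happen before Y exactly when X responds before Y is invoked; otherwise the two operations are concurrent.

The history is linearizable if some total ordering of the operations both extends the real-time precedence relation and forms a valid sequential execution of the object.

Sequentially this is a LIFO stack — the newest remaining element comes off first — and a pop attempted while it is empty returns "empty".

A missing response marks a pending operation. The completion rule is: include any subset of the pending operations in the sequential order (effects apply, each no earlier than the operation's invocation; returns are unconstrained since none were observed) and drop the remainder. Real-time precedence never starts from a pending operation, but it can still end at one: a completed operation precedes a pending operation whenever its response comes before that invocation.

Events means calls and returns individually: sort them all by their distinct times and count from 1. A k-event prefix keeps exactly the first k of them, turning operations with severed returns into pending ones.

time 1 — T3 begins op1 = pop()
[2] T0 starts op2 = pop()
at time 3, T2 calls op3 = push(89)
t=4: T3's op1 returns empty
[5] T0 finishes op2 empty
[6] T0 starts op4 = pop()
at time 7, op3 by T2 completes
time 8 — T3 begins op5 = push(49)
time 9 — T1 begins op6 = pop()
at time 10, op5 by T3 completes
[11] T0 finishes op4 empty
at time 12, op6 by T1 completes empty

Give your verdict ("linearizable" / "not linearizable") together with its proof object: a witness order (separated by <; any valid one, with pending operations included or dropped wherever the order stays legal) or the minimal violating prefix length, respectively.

prefix check: 1..11 passes, 1..12 fails once op6's time-12 response joins
no legal order exists: 40 real-time-consistent candidates over 6 completed LIFO stack operations, all rejected
sample order op1, op2, op3, op4, op5, op6 stalls at step 4 — op4 pop() → empty has no legal effect
sample order op1, op2, op3, op4, op6, op5 stalls at step 4 — op4 pop() → empty has no legal effect

not linearizable — minimal violating prefix: 12 events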